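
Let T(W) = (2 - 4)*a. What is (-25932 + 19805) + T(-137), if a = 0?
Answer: -6127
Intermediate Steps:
T(W) = 0 (T(W) = (2 - 4)*0 = -2*0 = 0)
(-25932 + 19805) + T(-137) = (-25932 + 19805) + 0 = -6127 + 0 = -6127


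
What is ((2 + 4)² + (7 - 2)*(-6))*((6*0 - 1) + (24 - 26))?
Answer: -18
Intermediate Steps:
((2 + 4)² + (7 - 2)*(-6))*((6*0 - 1) + (24 - 26)) = (6² + 5*(-6))*((0 - 1) - 2) = (36 - 30)*(-1 - 2) = 6*(-3) = -18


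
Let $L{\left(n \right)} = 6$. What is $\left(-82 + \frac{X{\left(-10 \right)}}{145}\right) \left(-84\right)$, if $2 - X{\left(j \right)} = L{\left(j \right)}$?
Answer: $\frac{999096}{145} \approx 6890.3$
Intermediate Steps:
$X{\left(j \right)} = -4$ ($X{\left(j \right)} = 2 - 6 = -4$)
$\left(-82 + \frac{X{\left(-10 \right)}}{145}\right) \left(-84\right) = \left(-82 - \frac{4}{145}\right) \left(-84\right) = \left(- \frac{11894}{145}\right) \left(-84\right) = \frac{999096}{145}$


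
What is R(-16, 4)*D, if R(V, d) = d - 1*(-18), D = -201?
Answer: -4422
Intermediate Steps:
R(V, d) = 18 + d (R(V, d) = d + 18 = 18 + d)
R(-16, 4)*D = (18 + 4)*(-201) = 22*(-201) = -4422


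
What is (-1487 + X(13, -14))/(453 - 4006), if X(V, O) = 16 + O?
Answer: 135/323 ≈ 0.41796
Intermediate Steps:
(-1487 + X(13, -14))/(453 - 4006) = (-1487 + (16 - 14))/(453 - 4006) = (-1487 + 2)/(-3553) = -1485*(-1/3553) = 135/323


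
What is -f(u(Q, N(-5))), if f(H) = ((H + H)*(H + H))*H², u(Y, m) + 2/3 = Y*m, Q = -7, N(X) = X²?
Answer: -308533589764/81 ≈ -3.8091e+9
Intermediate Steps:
u(Y, m) = -⅔ + Y*m
f(H) = 4*H⁴ (f(H) = ((2*H)*(2*H))*H² = (4*H²)*H² = 4*H⁴)
-f(u(Q, N(-5))) = -4*(-⅔ - 7*(-5)²)⁴ = -4*(-⅔ - 7*25)⁴ = -4*(-⅔ - 175)⁴ = -4*(-527/3)⁴ = -4*77133397441/81 = -1*308533589764/81 = -308533589764/81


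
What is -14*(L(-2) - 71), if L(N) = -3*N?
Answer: 910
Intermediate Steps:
-14*(L(-2) - 71) = -14*(-3*(-2) - 71) = -14*(6 - 71) = -14*(-65) = 910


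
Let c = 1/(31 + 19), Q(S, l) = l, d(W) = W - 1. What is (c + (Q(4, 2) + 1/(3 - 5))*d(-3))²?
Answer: 89401/2500 ≈ 35.760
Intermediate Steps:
d(W) = -1 + W
c = 1/50 ≈ 0.020000
(c + (Q(4, 2) + 1/(3 - 5))*d(-3))² = (1/50 + (2 + 1/(3 - 5))*(-1 - 3))² = (1/50 + (2 + 1/(-2))*(-4))² = (1/50 + (2 - ½)*(-4))² = (1/50 + (3/2)*(-4))² = (1/50 - 6)² = (-299/50)² = 89401/2500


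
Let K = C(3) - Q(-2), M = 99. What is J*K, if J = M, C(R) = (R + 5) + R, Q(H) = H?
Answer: 1287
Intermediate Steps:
C(R) = 5 + 2*R (C(R) = (5 + R) + R = 5 + 2*R)
J = 99
K = 13 (K = (5 + 2*3) - 1*(-2) = (5 + 6) + 2 = 11 + 2 = 13)
J*K = 99*13 = 1287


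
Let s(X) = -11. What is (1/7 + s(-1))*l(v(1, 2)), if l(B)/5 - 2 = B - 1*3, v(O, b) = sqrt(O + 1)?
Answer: 380/7 - 380*sqrt(2)/7 ≈ -22.486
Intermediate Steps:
v(O, b) = sqrt(1 + O)
l(B) = -5 + 5*B (l(B) = 10 + 5*(B - 1*3) = 10 + 5*(B - 3) = 10 + 5*(-3 + B) = 10 + (-15 + 5*B) = -5 + 5*B)
(1/7 + s(-1))*l(v(1, 2)) = (1/7 - 11)*(-5 + 5*sqrt(1 + 1)) = (1/7 - 11)*(-5 + 5*sqrt(2)) = -76*(-5 + 5*sqrt(2))/7 = 380/7 - 380*sqrt(2)/7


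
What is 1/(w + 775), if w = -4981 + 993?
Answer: -1/3213 ≈ -0.00031124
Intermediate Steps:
w = -3988
1/(w + 775) = 1/(-3988 + 775) = 1/(-3213) = -1/3213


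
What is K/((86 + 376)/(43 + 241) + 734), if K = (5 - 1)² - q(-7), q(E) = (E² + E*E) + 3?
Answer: -12070/104459 ≈ -0.11555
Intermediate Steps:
q(E) = 3 + 2*E² (q(E) = (E² + E²) + 3 = 2*E² + 3 = 3 + 2*E²)
K = -85 (K = (5 - 1)² - (3 + 2*(-7)²) = 4² - (3 + 2*49) = 16 - (3 + 98) = 16 - 1*101 = 16 - 101 = -85)
K/((86 + 376)/(43 + 241) + 734) = -85/((86 + 376)/(43 + 241) + 734) = -85/(462/284 + 734) = -85/(462*(1/284) + 734) = -85/(231/142 + 734) = -85/104459/142 = -85*142/104459 = -12070/104459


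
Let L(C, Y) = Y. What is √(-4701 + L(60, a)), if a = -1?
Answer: I*√4702 ≈ 68.571*I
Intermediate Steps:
√(-4701 + L(60, a)) = √(-4701 - 1) = √(-4702) = I*√4702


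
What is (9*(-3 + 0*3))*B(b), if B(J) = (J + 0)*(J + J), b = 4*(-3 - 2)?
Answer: -21600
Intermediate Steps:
b = -20 (b = 4*(-5) = -20)
B(J) = 2*J² (B(J) = J*(2*J) = 2*J²)
(9*(-3 + 0*3))*B(b) = (9*(-3 + 0*3))*(2*(-20)²) = (9*(-3 + 0))*(2*400) = (9*(-3))*800 = -27*800 = -21600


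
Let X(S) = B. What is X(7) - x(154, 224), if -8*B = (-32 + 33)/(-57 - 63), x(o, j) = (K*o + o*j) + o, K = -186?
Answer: -5765759/960 ≈ -6006.0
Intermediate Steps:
x(o, j) = -185*o + j*o (x(o, j) = (-186*o + o*j) + o = (-186*o + j*o) + o = -185*o + j*o)
B = 1/960 (B = -(-32 + 33)/(8*(-57 - 63)) = -1/(8*(-120)) = -(-1)/(8*120) = -1/8*(-1/120) = 1/960 ≈ 0.0010417)
X(S) = 1/960
X(7) - x(154, 224) = 1/960 - 154*(-185 + 224) = 1/960 - 154*39 = 1/960 - 1*6006 = 1/960 - 6006 = -5765759/960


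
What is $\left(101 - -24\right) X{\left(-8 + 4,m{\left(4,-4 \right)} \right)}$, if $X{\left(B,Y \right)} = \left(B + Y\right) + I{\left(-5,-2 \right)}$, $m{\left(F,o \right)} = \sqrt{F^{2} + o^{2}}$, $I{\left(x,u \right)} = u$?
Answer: $-750 + 500 \sqrt{2} \approx -42.893$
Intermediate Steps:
$X{\left(B,Y \right)} = -2 + B + Y$ ($X{\left(B,Y \right)} = \left(B + Y\right) - 2 = -2 + B + Y$)
$\left(101 - -24\right) X{\left(-8 + 4,m{\left(4,-4 \right)} \right)} = \left(101 - -24\right) \left(-2 + \left(-8 + 4\right) + \sqrt{4^{2} + \left(-4\right)^{2}}\right) = \left(101 + 24\right) \left(-2 - 4 + \sqrt{16 + 16}\right) = 125 \left(-2 - 4 + \sqrt{32}\right) = 125 \left(-2 - 4 + 4 \sqrt{2}\right) = 125 \left(-6 + 4 \sqrt{2}\right) = -750 + 500 \sqrt{2}$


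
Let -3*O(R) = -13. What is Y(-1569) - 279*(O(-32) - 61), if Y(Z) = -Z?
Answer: 17379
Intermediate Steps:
O(R) = 13/3 (O(R) = -1/3*(-13) = 13/3)
Y(-1569) - 279*(O(-32) - 61) = -1*(-1569) - 279*(13/3 - 61) = 1569 - 279*(-170)/3 = 1569 - 1*(-15810) = 1569 + 15810 = 17379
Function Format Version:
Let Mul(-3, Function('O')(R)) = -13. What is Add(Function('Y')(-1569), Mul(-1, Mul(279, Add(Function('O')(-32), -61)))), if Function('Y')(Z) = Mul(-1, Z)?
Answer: 17379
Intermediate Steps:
Function('O')(R) = Rational(13, 3) (Function('O')(R) = Mul(Rational(-1, 3), -13) = Rational(13, 3))
Add(Function('Y')(-1569), Mul(-1, Mul(279, Add(Function('O')(-32), -61)))) = Add(Mul(-1, -1569), Mul(-1, Mul(279, Add(Rational(13, 3), -61)))) = Add(1569, Mul(-1, Mul(279, Rational(-170, 3)))) = Add(1569, Mul(-1, -15810)) = Add(1569, 15810) = 17379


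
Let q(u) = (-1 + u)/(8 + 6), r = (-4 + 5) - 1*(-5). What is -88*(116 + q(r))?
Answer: -71676/7 ≈ -10239.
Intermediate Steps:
r = 6 (r = 1 + 5 = 6)
q(u) = -1/14 + u/14 (q(u) = (-1 + u)/14 = (-1 + u)*(1/14) = -1/14 + u/14)
-88*(116 + q(r)) = -88*(116 + (-1/14 + (1/14)*6)) = -88*(116 + (-1/14 + 3/7)) = -88*(116 + 5/14) = -88*1629/14 = -71676/7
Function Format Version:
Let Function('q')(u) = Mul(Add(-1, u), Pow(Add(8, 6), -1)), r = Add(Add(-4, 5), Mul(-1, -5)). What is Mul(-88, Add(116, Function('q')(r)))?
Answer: Rational(-71676, 7) ≈ -10239.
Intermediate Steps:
r = 6 (r = Add(1, 5) = 6)
Function('q')(u) = Add(Rational(-1, 14), Mul(Rational(1, 14), u)) (Function('q')(u) = Mul(Add(-1, u), Pow(14, -1)) = Mul(Add(-1, u), Rational(1, 14)) = Add(Rational(-1, 14), Mul(Rational(1, 14), u)))
Mul(-88, Add(116, Function('q')(r))) = Mul(-88, Add(116, Add(Rational(-1, 14), Mul(Rational(1, 14), 6)))) = Mul(-88, Add(116, Add(Rational(-1, 14), Rational(3, 7)))) = Mul(-88, Add(116, Rational(5, 14))) = Mul(-88, Rational(1629, 14)) = Rational(-71676, 7)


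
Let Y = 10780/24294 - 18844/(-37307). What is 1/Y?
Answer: 453168129/429982798 ≈ 1.0539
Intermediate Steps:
Y = 429982798/453168129 (Y = 10780*(1/24294) - 18844*(-1/37307) = 5390/12147 + 18844/37307 = 429982798/453168129 ≈ 0.94884)
1/Y = 1/(429982798/453168129) = 453168129/429982798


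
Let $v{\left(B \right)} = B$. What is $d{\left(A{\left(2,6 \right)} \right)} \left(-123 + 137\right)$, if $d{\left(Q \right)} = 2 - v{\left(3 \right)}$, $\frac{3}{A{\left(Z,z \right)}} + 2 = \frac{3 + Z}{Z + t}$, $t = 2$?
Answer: $-14$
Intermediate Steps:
$A{\left(Z,z \right)} = \frac{3}{-2 + \frac{3 + Z}{2 + Z}}$ ($A{\left(Z,z \right)} = \frac{3}{-2 + \frac{3 + Z}{Z + 2}} = \frac{3}{-2 + \frac{3 + Z}{2 + Z}}$)
$d{\left(Q \right)} = -1$ ($d{\left(Q \right)} = 2 - 3 = -1$)
$d{\left(A{\left(2,6 \right)} \right)} \left(-123 + 137\right) = - (-123 + 137) = \left(-1\right) 14 = -14$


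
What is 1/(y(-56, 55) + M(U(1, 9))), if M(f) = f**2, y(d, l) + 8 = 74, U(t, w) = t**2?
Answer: 1/67 ≈ 0.014925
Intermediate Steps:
y(d, l) = 66 (y(d, l) = -8 + 74 = 66)
1/(y(-56, 55) + M(U(1, 9))) = 1/(66 + (1**2)**2) = 1/(66 + 1**2) = 1/(66 + 1) = 1/67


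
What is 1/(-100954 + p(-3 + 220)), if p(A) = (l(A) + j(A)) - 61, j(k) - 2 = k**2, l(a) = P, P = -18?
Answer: -1/53942 ≈ -1.8538e-5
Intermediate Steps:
l(a) = -18
j(k) = 2 + k**2
p(A) = -77 + A**2 (p(A) = (-18 + (2 + A**2)) - 61 = (-16 + A**2) - 61 = -77 + A**2)
1/(-100954 + p(-3 + 220)) = 1/(-100954 + (-77 + (-3 + 220)**2)) = 1/(-100954 + (-77 + 217**2)) = 1/(-100954 + (-77 + 47089)) = 1/(-100954 + 47012) = 1/(-53942) = -1/53942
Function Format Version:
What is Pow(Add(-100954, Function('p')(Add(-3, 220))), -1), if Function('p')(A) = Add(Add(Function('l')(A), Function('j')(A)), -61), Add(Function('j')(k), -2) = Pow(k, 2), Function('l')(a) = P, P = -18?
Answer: Rational(-1, 53942) ≈ -1.8538e-5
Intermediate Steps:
Function('l')(a) = -18
Function('j')(k) = Add(2, Pow(k, 2))
Function('p')(A) = Add(-77, Pow(A, 2)) (Function('p')(A) = Add(Add(-18, Add(2, Pow(A, 2))), -61) = Add(Add(-16, Pow(A, 2)), -61) = Add(-77, Pow(A, 2)))
Pow(Add(-100954, Function('p')(Add(-3, 220))), -1) = Pow(Add(-100954, Add(-77, Pow(Add(-3, 220), 2))), -1) = Pow(Add(-100954, Add(-77, Pow(217, 2))), -1) = Pow(Add(-100954, Add(-77, 47089)), -1) = Pow(Add(-100954, 47012), -1) = Pow(-53942, -1) = Rational(-1, 53942)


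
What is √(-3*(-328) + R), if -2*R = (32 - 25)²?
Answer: √3838/2 ≈ 30.976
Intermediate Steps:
R = -49/2 (R = -(32 - 25)²/2 = -½*7² = -½*49 = -49/2 ≈ -24.500)
√(-3*(-328) + R) = √(-3*(-328) - 49/2) = √(984 - 49/2) = √(1919/2) = √3838/2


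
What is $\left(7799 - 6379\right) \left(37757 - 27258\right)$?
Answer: $14908580$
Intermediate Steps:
$\left(7799 - 6379\right) \left(37757 - 27258\right) = 1420 \cdot 10499 = 14908580$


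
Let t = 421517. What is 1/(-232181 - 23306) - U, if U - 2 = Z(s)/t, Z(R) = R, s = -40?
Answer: -215374429595/107692113779 ≈ -1.9999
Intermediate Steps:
U = 842994/421517 (U = 2 - 40/421517 = 842994/421517 ≈ 1.9999)
1/(-232181 - 23306) - U = 1/(-232181 - 23306) - 1*842994/421517 = 1/(-255487) - 842994/421517 = -1/255487 - 842994/421517 = -215374429595/107692113779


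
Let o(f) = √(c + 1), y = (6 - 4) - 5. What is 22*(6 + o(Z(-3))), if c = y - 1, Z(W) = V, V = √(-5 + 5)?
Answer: 132 + 22*I*√3 ≈ 132.0 + 38.105*I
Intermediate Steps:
y = -3 (y = 2 - 5 = -3)
V = 0 (V = √0 = 0)
Z(W) = 0
c = -4 (c = -3 - 1 = -4)
o(f) = I*√3 (o(f) = √(-4 + 1) = √(-3) = I*√3)
22*(6 + o(Z(-3))) = 22*(6 + I*√3) = 132 + 22*I*√3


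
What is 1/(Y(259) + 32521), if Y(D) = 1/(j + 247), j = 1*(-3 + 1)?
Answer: 245/7967646 ≈ 3.0749e-5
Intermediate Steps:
j = -2 (j = 1*(-2) = -2)
Y(D) = 1/245 (Y(D) = 1/(-2 + 247) = 1/245)
1/(Y(259) + 32521) = 1/(1/245 + 32521) = 1/(7967646/245) = 245/7967646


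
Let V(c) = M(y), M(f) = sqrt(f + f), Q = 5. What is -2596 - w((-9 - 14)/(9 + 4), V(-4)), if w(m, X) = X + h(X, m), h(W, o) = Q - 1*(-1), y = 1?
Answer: -2602 - sqrt(2) ≈ -2603.4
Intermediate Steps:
M(f) = sqrt(2)*sqrt(f) (M(f) = sqrt(2*f) = sqrt(2)*sqrt(f))
V(c) = sqrt(2) (V(c) = sqrt(2)*sqrt(1) = sqrt(2)*1 = sqrt(2))
h(W, o) = 6 (h(W, o) = 5 - 1*(-1) = 5 + 1 = 6)
w(m, X) = 6 + X (w(m, X) = X + 6 = 6 + X)
-2596 - w((-9 - 14)/(9 + 4), V(-4)) = -2596 - (6 + sqrt(2)) = -2596 + (-6 - sqrt(2)) = -2602 - sqrt(2)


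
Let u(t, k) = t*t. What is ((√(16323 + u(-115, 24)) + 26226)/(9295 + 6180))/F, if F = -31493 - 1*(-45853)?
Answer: 13113/111110500 + √7387/111110500 ≈ 0.00011879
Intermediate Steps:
u(t, k) = t²
F = 14360 (F = -31493 + 45853 = 14360)
((√(16323 + u(-115, 24)) + 26226)/(9295 + 6180))/F = ((√(16323 + (-115)²) + 26226)/(9295 + 6180))/14360 = ((√(16323 + 13225) + 26226)/15475)*(1/14360) = ((√29548 + 26226)*(1/15475))*(1/14360) = ((2*√7387 + 26226)*(1/15475))*(1/14360) = ((26226 + 2*√7387)*(1/15475))*(1/14360) = (26226/15475 + 2*√7387/15475)*(1/14360) = 13113/111110500 + √7387/111110500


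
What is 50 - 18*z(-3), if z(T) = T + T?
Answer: 158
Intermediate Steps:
z(T) = 2*T
50 - 18*z(-3) = 50 - 36*(-3) = 50 - 18*(-6) = 50 + 108 = 158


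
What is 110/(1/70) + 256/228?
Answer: 438964/57 ≈ 7701.1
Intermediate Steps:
110/(1/70) + 256/228 = 110/(1/70) + 256*(1/228) = 110*70 + 64/57 = 7700 + 64/57 = 438964/57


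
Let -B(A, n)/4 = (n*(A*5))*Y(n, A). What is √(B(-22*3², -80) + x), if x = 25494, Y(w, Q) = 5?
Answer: I*√1558506 ≈ 1248.4*I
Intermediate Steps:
B(A, n) = -100*A*n (B(A, n) = -4*n*(A*5)*5 = -4*n*(5*A)*5 = -4*5*A*n*5 = -100*A*n)
√(B(-22*3², -80) + x) = √(-100*(-22*3²)*(-80) + 25494) = √(-100*(-22*9)*(-80) + 25494) = √(-100*(-198)*(-80) + 25494) = √(-1584000 + 25494) = √(-1558506) = I*√1558506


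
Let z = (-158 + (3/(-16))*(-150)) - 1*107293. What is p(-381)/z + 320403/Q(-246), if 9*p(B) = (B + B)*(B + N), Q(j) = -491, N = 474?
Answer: -275317962277/421957053 ≈ -652.48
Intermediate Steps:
z = -859383/8 (z = (-158 + (3*(-1/16))*(-150)) - 107293 = (-158 - 3/16*(-150)) - 107293 = (-158 + 225/8) - 107293 = -1039/8 - 107293 = -859383/8 ≈ -1.0742e+5)
p(B) = 2*B*(474 + B)/9 (p(B) = ((B + B)*(B + 474))/9 = ((2*B)*(474 + B))/9 = (2*B*(474 + B))/9 = 2*B*(474 + B)/9)
p(-381)/z + 320403/Q(-246) = ((2/9)*(-381)*(474 - 381))/(-859383/8) + 320403/(-491) = ((2/9)*(-381)*93)*(-8/859383) + 320403*(-1/491) = -7874*(-8/859383) - 320403/491 = 62992/859383 - 320403/491 = -275317962277/421957053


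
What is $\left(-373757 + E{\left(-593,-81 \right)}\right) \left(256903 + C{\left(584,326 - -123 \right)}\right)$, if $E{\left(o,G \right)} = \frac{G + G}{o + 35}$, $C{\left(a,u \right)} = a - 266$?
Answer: $- \frac{2980280313218}{31} \approx -9.6138 \cdot 10^{10}$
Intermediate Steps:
$C{\left(a,u \right)} = -266 + a$
$E{\left(o,G \right)} = \frac{2 G}{35 + o}$
$\left(-373757 + E{\left(-593,-81 \right)}\right) \left(256903 + C{\left(584,326 - -123 \right)}\right) = \left(-373757 + 2 \left(-81\right) \frac{1}{35 - 593}\right) \left(256903 + \left(-266 + 584\right)\right) = \left(-373757 + 2 \left(-81\right) \frac{1}{-558}\right) \left(256903 + 318\right) = \left(-373757 + 2 \left(-81\right) \left(- \frac{1}{558}\right)\right) 257221 = \left(-373757 + \frac{9}{31}\right) 257221 = \left(- \frac{11586458}{31}\right) 257221 = - \frac{2980280313218}{31}$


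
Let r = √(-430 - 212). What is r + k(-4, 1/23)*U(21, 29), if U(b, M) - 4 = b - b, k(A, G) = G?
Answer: 4/23 + I*√642 ≈ 0.17391 + 25.338*I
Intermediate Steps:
r = I*√642 (r = √(-642) = I*√642 ≈ 25.338*I)
U(b, M) = 4 (U(b, M) = 4 + (b - b) = 4 + 0 = 4)
r + k(-4, 1/23)*U(21, 29) = I*√642 + 4/23 = 4/23 + I*√642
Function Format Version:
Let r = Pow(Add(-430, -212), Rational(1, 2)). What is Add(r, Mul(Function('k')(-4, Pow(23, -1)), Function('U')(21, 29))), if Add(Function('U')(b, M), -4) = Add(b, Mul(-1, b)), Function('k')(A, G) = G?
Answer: Add(Rational(4, 23), Mul(I, Pow(642, Rational(1, 2)))) ≈ Add(0.17391, Mul(25.338, I))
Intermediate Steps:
r = Mul(I, Pow(642, Rational(1, 2))) (r = Pow(-642, Rational(1, 2)) = Mul(I, Pow(642, Rational(1, 2))) ≈ Mul(25.338, I))
Function('U')(b, M) = 4 (Function('U')(b, M) = Add(4, Add(b, Mul(-1, b))) = Add(4, 0) = 4)
Add(r, Mul(Function('k')(-4, Pow(23, -1)), Function('U')(21, 29))) = Add(Mul(I, Pow(642, Rational(1, 2))), Mul(Pow(23, -1), 4)) = Add(Mul(I, Pow(642, Rational(1, 2))), Mul(Rational(1, 23), 4)) = Add(Mul(I, Pow(642, Rational(1, 2))), Rational(4, 23)) = Add(Rational(4, 23), Mul(I, Pow(642, Rational(1, 2))))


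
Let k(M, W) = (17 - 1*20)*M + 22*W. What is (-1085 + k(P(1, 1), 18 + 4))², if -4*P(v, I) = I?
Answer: 5764801/16 ≈ 3.6030e+5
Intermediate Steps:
P(v, I) = -I/4
k(M, W) = -3*M + 22*W (k(M, W) = (17 - 20)*M + 22*W = -3*M + 22*W)
(-1085 + k(P(1, 1), 18 + 4))² = (-1085 + (-(-3)/4 + 22*(18 + 4)))² = (-1085 + (-3*(-¼) + 22*22))² = (-1085 + (¾ + 484))² = (-1085 + 1939/4)² = (-2401/4)² = 5764801/16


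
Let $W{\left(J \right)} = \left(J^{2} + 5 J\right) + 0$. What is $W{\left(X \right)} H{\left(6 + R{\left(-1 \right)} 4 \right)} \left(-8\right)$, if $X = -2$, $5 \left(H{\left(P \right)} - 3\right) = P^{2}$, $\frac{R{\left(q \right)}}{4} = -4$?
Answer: $\frac{162192}{5} \approx 32438.0$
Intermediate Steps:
$R{\left(q \right)} = -16$ ($R{\left(q \right)} = 4 \left(-4\right) = -16$)
$H{\left(P \right)} = 3 + \frac{P^{2}}{5}$
$W{\left(J \right)} = J^{2} + 5 J$
$W{\left(X \right)} H{\left(6 + R{\left(-1 \right)} 4 \right)} \left(-8\right) = - 2 \left(5 - 2\right) \left(3 + \frac{\left(6 - 64\right)^{2}}{5}\right) \left(-8\right) = \left(-2\right) 3 \left(3 + \frac{\left(6 - 64\right)^{2}}{5}\right) \left(-8\right) = - 6 \left(3 + \frac{\left(-58\right)^{2}}{5}\right) \left(-8\right) = - 6 \left(3 + \frac{1}{5} \cdot 3364\right) \left(-8\right) = - 6 \left(3 + \frac{3364}{5}\right) \left(-8\right) = \left(-6\right) \frac{3379}{5} \left(-8\right) = \left(- \frac{20274}{5}\right) \left(-8\right) = \frac{162192}{5}$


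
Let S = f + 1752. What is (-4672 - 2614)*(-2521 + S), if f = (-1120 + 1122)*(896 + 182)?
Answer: -10105682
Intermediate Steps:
f = 2156 (f = 2*1078 = 2156)
S = 3908 (S = 2156 + 1752 = 3908)
(-4672 - 2614)*(-2521 + S) = (-4672 - 2614)*(-2521 + 3908) = -7286*1387 = -10105682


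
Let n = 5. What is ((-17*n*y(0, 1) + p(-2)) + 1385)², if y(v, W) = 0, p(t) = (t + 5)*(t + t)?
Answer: 1885129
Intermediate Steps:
p(t) = 2*t*(5 + t) (p(t) = (5 + t)*(2*t) = 2*t*(5 + t))
((-17*n*y(0, 1) + p(-2)) + 1385)² = ((-85*0 + 2*(-2)*(5 - 2)) + 1385)² = ((-17*0 + 2*(-2)*3) + 1385)² = ((0 - 12) + 1385)² = (-12 + 1385)² = 1373² = 1885129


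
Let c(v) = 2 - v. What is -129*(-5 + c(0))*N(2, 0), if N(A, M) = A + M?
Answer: 774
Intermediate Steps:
-129*(-5 + c(0))*N(2, 0) = -129*(-5 + (2 - 1*0))*(2 + 0) = -129*(-5 + (2 + 0))*2 = -129*(-5 + 2)*2 = -(-387)*2 = -129*(-6) = 774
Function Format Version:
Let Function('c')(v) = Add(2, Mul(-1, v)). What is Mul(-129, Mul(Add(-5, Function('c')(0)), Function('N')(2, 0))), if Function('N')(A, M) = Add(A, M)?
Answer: 774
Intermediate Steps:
Mul(-129, Mul(Add(-5, Function('c')(0)), Function('N')(2, 0))) = Mul(-129, Mul(Add(-5, Add(2, Mul(-1, 0))), Add(2, 0))) = Mul(-129, Mul(Add(-5, Add(2, 0)), 2)) = Mul(-129, Mul(Add(-5, 2), 2)) = Mul(-129, Mul(-3, 2)) = Mul(-129, -6) = 774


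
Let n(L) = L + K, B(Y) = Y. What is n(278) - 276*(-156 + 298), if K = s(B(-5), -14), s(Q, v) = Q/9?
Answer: -350231/9 ≈ -38915.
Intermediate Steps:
s(Q, v) = Q/9 (s(Q, v) = Q*(⅑) = Q/9)
K = -5/9 (K = (⅑)*(-5) = -5/9 ≈ -0.55556)
n(L) = -5/9 + L (n(L) = L - 5/9 = -5/9 + L)
n(278) - 276*(-156 + 298) = (-5/9 + 278) - 276*(-156 + 298) = 2497/9 - 276*142 = 2497/9 - 39192 = -350231/9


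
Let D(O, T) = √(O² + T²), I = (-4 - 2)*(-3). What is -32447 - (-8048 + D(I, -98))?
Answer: -24399 - 2*√2482 ≈ -24499.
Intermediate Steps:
I = 18 (I = -6*(-3) = 18)
-32447 - (-8048 + D(I, -98)) = -32447 - (-8048 + √(18² + (-98)²)) = -32447 - (-8048 + √(324 + 9604)) = -32447 - (-8048 + √9928) = -32447 - (-8048 + 2*√2482) = -32447 + (8048 - 2*√2482) = -24399 - 2*√2482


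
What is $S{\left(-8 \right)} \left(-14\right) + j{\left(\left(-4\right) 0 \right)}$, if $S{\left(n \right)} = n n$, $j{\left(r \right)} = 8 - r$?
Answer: $-888$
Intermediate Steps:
$S{\left(n \right)} = n^{2}$
$S{\left(-8 \right)} \left(-14\right) + j{\left(\left(-4\right) 0 \right)} = \left(-8\right)^{2} \left(-14\right) + \left(8 - \left(-4\right) 0\right) = 64 \left(-14\right) + \left(8 - 0\right) = -896 + \left(8 + 0\right) = -896 + 8 = -888$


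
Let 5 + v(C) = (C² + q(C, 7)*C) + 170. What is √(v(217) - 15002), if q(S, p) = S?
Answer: √79341 ≈ 281.68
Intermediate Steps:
v(C) = 165 + 2*C² (v(C) = -5 + ((C² + C*C) + 170) = -5 + ((C² + C²) + 170) = -5 + (2*C² + 170) = -5 + (170 + 2*C²) = 165 + 2*C²)
√(v(217) - 15002) = √((165 + 2*217²) - 15002) = √((165 + 2*47089) - 15002) = √((165 + 94178) - 15002) = √(94343 - 15002) = √79341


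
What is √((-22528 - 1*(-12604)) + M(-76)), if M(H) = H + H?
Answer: 2*I*√2519 ≈ 100.38*I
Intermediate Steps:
M(H) = 2*H
√((-22528 - 1*(-12604)) + M(-76)) = √((-22528 - 1*(-12604)) + 2*(-76)) = √((-22528 + 12604) - 152) = √(-9924 - 152) = √(-10076) = 2*I*√2519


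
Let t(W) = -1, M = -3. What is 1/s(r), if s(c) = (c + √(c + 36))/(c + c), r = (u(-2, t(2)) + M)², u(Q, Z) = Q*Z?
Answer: -1/18 + √37/18 ≈ 0.28238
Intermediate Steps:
r = 1 (r = (-2*(-1) - 3)² = (2 - 3)² = (-1)² = 1)
s(c) = (c + √(36 + c))/(2*c) (s(c) = (c + √(36 + c))/((2*c)) = (c + √(36 + c))*(1/(2*c)) = (c + √(36 + c))/(2*c))
1/s(r) = 1/((½)*(1 + √(36 + 1))/1) = 1/((½)*1*(1 + √37)) = 1/(½ + √37/2)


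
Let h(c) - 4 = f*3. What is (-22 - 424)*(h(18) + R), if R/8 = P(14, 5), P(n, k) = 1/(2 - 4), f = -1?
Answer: 1338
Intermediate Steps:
h(c) = 1 (h(c) = 4 - 1*3 = 4 - 3 = 1)
P(n, k) = -½ (P(n, k) = 1/(-2) = -½)
R = -4 (R = 8*(-½) = -4)
(-22 - 424)*(h(18) + R) = (-22 - 424)*(1 - 4) = -446*(-3) = 1338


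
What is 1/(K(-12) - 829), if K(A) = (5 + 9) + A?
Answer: -1/827 ≈ -0.0012092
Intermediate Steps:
K(A) = 14 + A
1/(K(-12) - 829) = 1/((14 - 12) - 829) = 1/(2 - 829) = 1/(-827) = -1/827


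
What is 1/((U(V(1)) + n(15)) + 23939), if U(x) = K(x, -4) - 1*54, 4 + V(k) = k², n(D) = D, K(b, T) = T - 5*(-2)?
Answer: 1/23906 ≈ 4.1831e-5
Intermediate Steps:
K(b, T) = 10 + T (K(b, T) = T + 10 = 10 + T)
V(k) = -4 + k²
U(x) = -48 (U(x) = (10 - 4) - 1*54 = 6 - 54 = -48)
1/((U(V(1)) + n(15)) + 23939) = 1/((-48 + 15) + 23939) = 1/(-33 + 23939) = 1/23906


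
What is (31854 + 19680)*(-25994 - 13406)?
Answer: -2030439600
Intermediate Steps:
(31854 + 19680)*(-25994 - 13406) = 51534*(-39400) = -2030439600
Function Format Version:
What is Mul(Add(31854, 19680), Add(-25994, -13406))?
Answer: -2030439600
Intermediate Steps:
Mul(Add(31854, 19680), Add(-25994, -13406)) = Mul(51534, -39400) = -2030439600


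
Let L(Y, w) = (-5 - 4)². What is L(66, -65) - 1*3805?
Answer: -3724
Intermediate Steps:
L(Y, w) = 81 (L(Y, w) = (-9)² = 81)
L(66, -65) - 1*3805 = 81 - 1*3805 = 81 - 3805 = -3724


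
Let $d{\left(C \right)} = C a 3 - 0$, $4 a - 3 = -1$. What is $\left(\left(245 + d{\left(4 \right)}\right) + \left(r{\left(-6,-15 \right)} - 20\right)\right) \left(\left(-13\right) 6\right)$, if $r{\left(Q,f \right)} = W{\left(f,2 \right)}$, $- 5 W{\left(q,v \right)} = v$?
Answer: $- \frac{89934}{5} \approx -17987.0$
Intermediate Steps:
$a = \frac{1}{2}$ ($a = \frac{3}{4} + \frac{1}{4} \left(-1\right) = \frac{3}{4} - \frac{1}{4} = \frac{1}{2} \approx 0.5$)
$W{\left(q,v \right)} = - \frac{v}{5}$
$d{\left(C \right)} = \frac{3 C}{2}$ ($d{\left(C \right)} = C \frac{1}{2} \cdot 3 - 0 = \frac{C}{2} \cdot 3 + 0 = \frac{3 C}{2} + 0 = \frac{3 C}{2}$)
$r{\left(Q,f \right)} = - \frac{2}{5}$ ($r{\left(Q,f \right)} = \left(- \frac{1}{5}\right) 2 = - \frac{2}{5}$)
$\left(\left(245 + d{\left(4 \right)}\right) + \left(r{\left(-6,-15 \right)} - 20\right)\right) \left(\left(-13\right) 6\right) = \left(\left(245 + \frac{3}{2} \cdot 4\right) - \frac{102}{5}\right) \left(\left(-13\right) 6\right) = \left(\left(245 + 6\right) - \frac{102}{5}\right) \left(-78\right) = \left(251 - \frac{102}{5}\right) \left(-78\right) = \frac{1153}{5} \left(-78\right) = - \frac{89934}{5}$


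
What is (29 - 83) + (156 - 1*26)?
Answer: 76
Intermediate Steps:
(29 - 83) + (156 - 1*26) = -54 + (156 - 26) = -54 + 130 = 76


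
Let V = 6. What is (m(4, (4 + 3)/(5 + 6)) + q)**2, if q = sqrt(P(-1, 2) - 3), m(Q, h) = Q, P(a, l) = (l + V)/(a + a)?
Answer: (4 + I*sqrt(7))**2 ≈ 9.0 + 21.166*I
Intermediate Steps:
P(a, l) = (6 + l)/(2*a) (P(a, l) = (l + 6)/(a + a) = (6 + l)/((2*a)) = (6 + l)*(1/(2*a)) = (6 + l)/(2*a))
q = I*sqrt(7) (q = sqrt((1/2)*(6 + 2)/(-1) - 3) = sqrt((1/2)*(-1)*8 - 3) = sqrt(-4 - 3) = sqrt(-7) = I*sqrt(7) ≈ 2.6458*I)
(m(4, (4 + 3)/(5 + 6)) + q)**2 = (4 + I*sqrt(7))**2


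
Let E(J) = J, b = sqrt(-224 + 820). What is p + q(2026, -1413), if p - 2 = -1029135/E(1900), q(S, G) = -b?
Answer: -10793/20 - 2*sqrt(149) ≈ -564.06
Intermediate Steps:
b = 2*sqrt(149) (b = sqrt(596) = 2*sqrt(149) ≈ 24.413)
q(S, G) = -2*sqrt(149)
p = -10793/20 (p = 2 - 1029135/1900 = 2 - 1029135*1/1900 = 2 - 10833/20 = -10793/20 ≈ -539.65)
p + q(2026, -1413) = -10793/20 - 2*sqrt(149)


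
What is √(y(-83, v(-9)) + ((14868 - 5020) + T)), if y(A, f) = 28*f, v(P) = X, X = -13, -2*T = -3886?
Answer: √11427 ≈ 106.90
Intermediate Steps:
T = 1943 (T = -½*(-3886) = 1943)
v(P) = -13
√(y(-83, v(-9)) + ((14868 - 5020) + T)) = √(28*(-13) + ((14868 - 5020) + 1943)) = √(-364 + (9848 + 1943)) = √(-364 + 11791) = √11427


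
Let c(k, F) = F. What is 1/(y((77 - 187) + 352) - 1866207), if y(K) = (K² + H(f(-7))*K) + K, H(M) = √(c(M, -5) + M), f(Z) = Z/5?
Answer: -9037005/16333493748053 - 968*I*√10/16333493748053 ≈ -5.5328e-7 - 1.8741e-10*I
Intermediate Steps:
f(Z) = Z/5 (f(Z) = Z*(⅕) = Z/5)
H(M) = √(-5 + M)
y(K) = K + K² + 4*I*K*√10/5 (y(K) = (K² + √(-5 + (⅕)*(-7))*K) + K = (K² + √(-5 - 7/5)*K) + K = (K² + √(-32/5)*K) + K = (K² + (4*I*√10/5)*K) + K = (K² + 4*I*K*√10/5) + K = K + K² + 4*I*K*√10/5)
1/(y((77 - 187) + 352) - 1866207) = 1/(((77 - 187) + 352)*(5 + 5*((77 - 187) + 352) + 4*I*√10)/5 - 1866207) = 1/((-110 + 352)*(5 + 5*(-110 + 352) + 4*I*√10)/5 - 1866207) = 1/((⅕)*242*(5 + 5*242 + 4*I*√10) - 1866207) = 1/((⅕)*242*(5 + 1210 + 4*I*√10) - 1866207) = 1/((⅕)*242*(1215 + 4*I*√10) - 1866207) = 1/((58806 + 968*I*√10/5) - 1866207) = 1/(-1807401 + 968*I*√10/5)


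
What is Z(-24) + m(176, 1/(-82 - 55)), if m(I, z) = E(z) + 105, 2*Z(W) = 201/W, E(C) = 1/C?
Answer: -579/16 ≈ -36.188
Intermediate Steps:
E(C) = 1/C
Z(W) = 201/(2*W) (Z(W) = (201/W)/2 = 201/(2*W))
m(I, z) = 105 + 1/z (m(I, z) = 1/z + 105 = 105 + 1/z)
Z(-24) + m(176, 1/(-82 - 55)) = (201/2)/(-24) + (105 + 1/(1/(-82 - 55))) = (201/2)*(-1/24) + (105 + 1/(1/(-137))) = -67/16 + (105 + 1/(-1/137)) = -67/16 + (105 - 137) = -67/16 - 32 = -579/16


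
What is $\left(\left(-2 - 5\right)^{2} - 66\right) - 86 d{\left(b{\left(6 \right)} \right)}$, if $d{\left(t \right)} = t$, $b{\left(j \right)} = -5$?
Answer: $413$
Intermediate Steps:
$\left(\left(-2 - 5\right)^{2} - 66\right) - 86 d{\left(b{\left(6 \right)} \right)} = \left(\left(-2 - 5\right)^{2} - 66\right) - -430 = \left(\left(-7\right)^{2} - 66\right) + 430 = \left(49 - 66\right) + 430 = -17 + 430 = 413$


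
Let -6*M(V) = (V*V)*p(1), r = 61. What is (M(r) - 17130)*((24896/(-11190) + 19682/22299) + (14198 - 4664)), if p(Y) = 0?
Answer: -452735271447112/2772509 ≈ -1.6329e+8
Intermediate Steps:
M(V) = 0 (M(V) = -V*V*0/6 = -V**2*0/6 = -1/6*0 = 0)
(M(r) - 17130)*((24896/(-11190) + 19682/22299) + (14198 - 4664)) = (0 - 17130)*((24896/(-11190) + 19682/22299) + (14198 - 4664)) = -17130*((24896*(-1/11190) + 19682*(1/22299)) + 9534) = -17130*((-12448/5595 + 19682/22299) + 9534) = -17130*(-55819054/41587635 + 9534) = -17130*396440693036/41587635 = -452735271447112/2772509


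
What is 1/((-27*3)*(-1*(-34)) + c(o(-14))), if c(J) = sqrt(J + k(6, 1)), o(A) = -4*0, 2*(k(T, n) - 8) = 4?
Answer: -1377/3792253 - sqrt(10)/7584506 ≈ -0.00036353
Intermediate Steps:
k(T, n) = 10 (k(T, n) = 8 + (1/2)*4 = 8 + 2 = 10)
o(A) = 0
c(J) = sqrt(10 + J) (c(J) = sqrt(J + 10) = sqrt(10 + J))
1/((-27*3)*(-1*(-34)) + c(o(-14))) = 1/((-27*3)*(-1*(-34)) + sqrt(10 + 0)) = 1/(-81*34 + sqrt(10)) = 1/(-2754 + sqrt(10))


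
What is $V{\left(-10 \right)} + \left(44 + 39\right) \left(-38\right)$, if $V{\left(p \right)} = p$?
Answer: $-3164$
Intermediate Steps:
$V{\left(-10 \right)} + \left(44 + 39\right) \left(-38\right) = -10 + \left(44 + 39\right) \left(-38\right) = -10 + 83 \left(-38\right) = -10 - 3154 = -3164$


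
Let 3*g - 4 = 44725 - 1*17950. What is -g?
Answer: -26779/3 ≈ -8926.3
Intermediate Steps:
g = 26779/3 (g = 4/3 + (44725 - 1*17950)/3 = 4/3 + (44725 - 17950)/3 = 4/3 + (⅓)*26775 = 4/3 + 8925 = 26779/3 ≈ 8926.3)
-g = -1*26779/3 = -26779/3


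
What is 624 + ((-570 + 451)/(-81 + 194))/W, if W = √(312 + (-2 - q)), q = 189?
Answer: 775513/1243 ≈ 623.90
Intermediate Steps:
W = 11 (W = √(312 + (-2 - 1*189)) = √(312 + (-2 - 189)) = √(312 - 191) = √121 = 11)
624 + ((-570 + 451)/(-81 + 194))/W = 624 + ((-570 + 451)/(-81 + 194))/11 = 624 + (-119/113)/11 = 624 + (-119*1/113)/11 = 624 + (1/11)*(-119/113) = 624 - 119/1243 = 775513/1243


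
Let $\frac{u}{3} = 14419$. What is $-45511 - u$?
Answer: $-88768$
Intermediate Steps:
$u = 43257$ ($u = 3 \cdot 14419 = 43257$)
$-45511 - u = -45511 - 43257 = -88768$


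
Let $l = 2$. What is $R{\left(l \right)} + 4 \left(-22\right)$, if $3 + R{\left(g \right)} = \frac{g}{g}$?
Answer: $-90$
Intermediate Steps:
$R{\left(g \right)} = -2$ ($R{\left(g \right)} = -3 + \frac{g}{g} = -3 + 1 = -2$)
$R{\left(l \right)} + 4 \left(-22\right) = -2 + 4 \left(-22\right) = -2 - 88 = -90$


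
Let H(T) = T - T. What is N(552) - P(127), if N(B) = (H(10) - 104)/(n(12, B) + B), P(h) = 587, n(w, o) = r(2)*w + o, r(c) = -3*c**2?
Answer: -70453/120 ≈ -587.11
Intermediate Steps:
H(T) = 0
n(w, o) = o - 12*w (n(w, o) = (-3*2**2)*w + o = (-3*4)*w + o = -12*w + o = o - 12*w)
N(B) = -104/(-144 + 2*B) (N(B) = (0 - 104)/((B - 12*12) + B) = -104/((B - 144) + B) = -104/((-144 + B) + B) = -104/(-144 + 2*B))
N(552) - P(127) = -52/(-72 + 552) - 1*587 = -52/480 - 587 = -52*1/480 - 587 = -13/120 - 587 = -70453/120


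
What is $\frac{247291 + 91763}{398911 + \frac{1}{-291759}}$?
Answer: $\frac{49461027993}{58192937224} \approx 0.84995$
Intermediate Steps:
$\frac{247291 + 91763}{398911 + \frac{1}{-291759}} = \frac{339054}{398911 - \frac{1}{291759}} = \frac{339054}{\frac{116385874448}{291759}} = 339054 \cdot \frac{291759}{116385874448} = \frac{49461027993}{58192937224}$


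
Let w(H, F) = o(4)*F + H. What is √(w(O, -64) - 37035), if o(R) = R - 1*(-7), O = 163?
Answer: 2*I*√9394 ≈ 193.85*I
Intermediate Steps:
o(R) = 7 + R (o(R) = R + 7 = 7 + R)
w(H, F) = H + 11*F (w(H, F) = (7 + 4)*F + H = 11*F + H = H + 11*F)
√(w(O, -64) - 37035) = √((163 + 11*(-64)) - 37035) = √((163 - 704) - 37035) = √(-541 - 37035) = √(-37576) = 2*I*√9394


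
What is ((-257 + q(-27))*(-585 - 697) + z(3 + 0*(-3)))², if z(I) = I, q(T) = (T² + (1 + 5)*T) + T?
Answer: 131626016809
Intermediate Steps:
q(T) = T² + 7*T (q(T) = (T² + 6*T) + T = T² + 7*T)
((-257 + q(-27))*(-585 - 697) + z(3 + 0*(-3)))² = ((-257 - 27*(7 - 27))*(-585 - 697) + (3 + 0*(-3)))² = ((-257 - 27*(-20))*(-1282) + (3 + 0))² = ((-257 + 540)*(-1282) + 3)² = (283*(-1282) + 3)² = (-362806 + 3)² = (-362803)² = 131626016809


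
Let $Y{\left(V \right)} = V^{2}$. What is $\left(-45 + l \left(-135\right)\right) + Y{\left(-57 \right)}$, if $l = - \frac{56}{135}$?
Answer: $3260$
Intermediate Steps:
$l = - \frac{56}{135}$ ($l = \left(-56\right) \frac{1}{135} = - \frac{56}{135} \approx -0.41481$)
$\left(-45 + l \left(-135\right)\right) + Y{\left(-57 \right)} = \left(-45 - -56\right) + \left(-57\right)^{2} = \left(-45 + 56\right) + 3249 = 11 + 3249 = 3260$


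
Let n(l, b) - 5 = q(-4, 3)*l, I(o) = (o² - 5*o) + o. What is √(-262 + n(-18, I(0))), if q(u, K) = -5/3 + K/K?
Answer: 7*I*√5 ≈ 15.652*I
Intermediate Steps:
q(u, K) = -⅔ (q(u, K) = -5*⅓ + 1 = -5/3 + 1 = -⅔)
I(o) = o² - 4*o
n(l, b) = 5 - 2*l/3
√(-262 + n(-18, I(0))) = √(-262 + (5 - ⅔*(-18))) = √(-262 + (5 + 12)) = √(-262 + 17) = √(-245) = 7*I*√5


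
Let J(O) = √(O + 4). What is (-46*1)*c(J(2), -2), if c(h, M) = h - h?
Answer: 0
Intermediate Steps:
J(O) = √(4 + O)
c(h, M) = 0
(-46*1)*c(J(2), -2) = -46*1*0 = -46*0 = 0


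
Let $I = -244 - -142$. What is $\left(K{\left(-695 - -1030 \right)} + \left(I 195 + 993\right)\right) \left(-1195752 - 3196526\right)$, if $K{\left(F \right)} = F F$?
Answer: $-409922521184$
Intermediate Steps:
$I = -102$ ($I = -244 + 142 = -102$)
$K{\left(F \right)} = F^{2}$
$\left(K{\left(-695 - -1030 \right)} + \left(I 195 + 993\right)\right) \left(-1195752 - 3196526\right) = \left(\left(-695 - -1030\right)^{2} + \left(\left(-102\right) 195 + 993\right)\right) \left(-1195752 - 3196526\right) = \left(\left(-695 + 1030\right)^{2} + \left(-19890 + 993\right)\right) \left(-4392278\right) = \left(335^{2} - 18897\right) \left(-4392278\right) = \left(112225 - 18897\right) \left(-4392278\right) = 93328 \left(-4392278\right) = -409922521184$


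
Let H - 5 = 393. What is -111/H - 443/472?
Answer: -114353/93928 ≈ -1.2175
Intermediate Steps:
H = 398 (H = 5 + 393 = 398)
-111/H - 443/472 = -111/398 - 443/472 = -114353/93928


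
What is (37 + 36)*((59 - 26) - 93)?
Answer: -4380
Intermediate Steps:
(37 + 36)*((59 - 26) - 93) = 73*(33 - 93) = 73*(-60) = -4380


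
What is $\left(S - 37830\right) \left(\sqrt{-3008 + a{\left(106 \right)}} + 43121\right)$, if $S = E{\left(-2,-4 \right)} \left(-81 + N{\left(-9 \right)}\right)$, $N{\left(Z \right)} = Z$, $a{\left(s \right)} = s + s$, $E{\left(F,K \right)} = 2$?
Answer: $-1639029210 - 76020 i \sqrt{699} \approx -1.639 \cdot 10^{9} - 2.0099 \cdot 10^{6} i$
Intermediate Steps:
$a{\left(s \right)} = 2 s$
$S = -180$ ($S = 2 \left(-81 - 9\right) = 2 \left(-90\right) = -180$)
$\left(S - 37830\right) \left(\sqrt{-3008 + a{\left(106 \right)}} + 43121\right) = \left(-180 - 37830\right) \left(\sqrt{-3008 + 2 \cdot 106} + 43121\right) = - 38010 \left(\sqrt{-3008 + 212} + 43121\right) = - 38010 \left(\sqrt{-2796} + 43121\right) = - 38010 \left(2 i \sqrt{699} + 43121\right) = - 38010 \left(43121 + 2 i \sqrt{699}\right) = -1639029210 - 76020 i \sqrt{699}$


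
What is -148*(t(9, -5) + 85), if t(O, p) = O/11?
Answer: -139712/11 ≈ -12701.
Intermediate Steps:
t(O, p) = O/11 (t(O, p) = O*(1/11) = O/11)
-148*(t(9, -5) + 85) = -148*((1/11)*9 + 85) = -148*(9/11 + 85) = -148*944/11 = -139712/11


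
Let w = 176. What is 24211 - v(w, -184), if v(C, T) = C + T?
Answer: 24219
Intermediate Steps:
24211 - v(w, -184) = 24211 - (176 - 184) = 24211 - 1*(-8) = 24211 + 8 = 24219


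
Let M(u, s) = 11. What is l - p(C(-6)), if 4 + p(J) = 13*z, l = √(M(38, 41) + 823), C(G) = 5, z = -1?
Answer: 17 + √834 ≈ 45.879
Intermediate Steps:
l = √834 (l = √(11 + 823) = √834 ≈ 28.879)
p(J) = -17 (p(J) = -4 + 13*(-1) = -4 - 13 = -17)
l - p(C(-6)) = √834 - 1*(-17) = √834 + 17 = 17 + √834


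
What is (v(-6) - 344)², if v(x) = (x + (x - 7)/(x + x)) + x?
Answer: 18139081/144 ≈ 1.2597e+5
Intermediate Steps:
v(x) = 2*x + (-7 + x)/(2*x) (v(x) = (x + (-7 + x)/((2*x))) + x = (x + (-7 + x)*(1/(2*x))) + x = (x + (-7 + x)/(2*x)) + x = 2*x + (-7 + x)/(2*x))
(v(-6) - 344)² = ((½)*(-7 - 6*(1 + 4*(-6)))/(-6) - 344)² = ((½)*(-⅙)*(-7 - 6*(1 - 24)) - 344)² = ((½)*(-⅙)*(-7 - 6*(-23)) - 344)² = ((½)*(-⅙)*(-7 + 138) - 344)² = ((½)*(-⅙)*131 - 344)² = (-131/12 - 344)² = (-4259/12)² = 18139081/144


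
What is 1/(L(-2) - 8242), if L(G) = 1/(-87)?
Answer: -87/717055 ≈ -0.00012133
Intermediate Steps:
L(G) = -1/87
1/(L(-2) - 8242) = 1/(-1/87 - 8242) = 1/(-717055/87) = -87/717055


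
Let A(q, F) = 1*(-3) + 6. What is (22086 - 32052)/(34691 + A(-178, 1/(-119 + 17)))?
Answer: -453/1577 ≈ -0.28725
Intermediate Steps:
A(q, F) = 3 (A(q, F) = -3 + 6 = 3)
(22086 - 32052)/(34691 + A(-178, 1/(-119 + 17))) = (22086 - 32052)/(34691 + 3) = -9966/34694 = -9966*1/34694 = -453/1577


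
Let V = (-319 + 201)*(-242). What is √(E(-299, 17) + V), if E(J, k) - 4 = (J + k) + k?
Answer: √28295 ≈ 168.21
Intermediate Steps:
E(J, k) = 4 + J + 2*k (E(J, k) = 4 + ((J + k) + k) = 4 + (J + 2*k) = 4 + J + 2*k)
V = 28556 (V = -118*(-242) = 28556)
√(E(-299, 17) + V) = √((4 - 299 + 2*17) + 28556) = √((4 - 299 + 34) + 28556) = √(-261 + 28556) = √28295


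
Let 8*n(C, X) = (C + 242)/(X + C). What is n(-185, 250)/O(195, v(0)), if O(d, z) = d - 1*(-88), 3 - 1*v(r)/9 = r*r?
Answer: 57/147160 ≈ 0.00038733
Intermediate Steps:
v(r) = 27 - 9*r² (v(r) = 27 - 9*r*r = 27 - 9*r²)
O(d, z) = 88 + d (O(d, z) = d + 88 = 88 + d)
n(C, X) = (242 + C)/(8*(C + X)) (n(C, X) = ((C + 242)/(X + C))/8 = ((242 + C)/(C + X))/8 = (242 + C)/(8*(C + X)))
n(-185, 250)/O(195, v(0)) = ((242 - 185)/(8*(-185 + 250)))/(88 + 195) = ((⅛)*57/65)/283 = ((⅛)*(1/65)*57)*(1/283) = (57/520)*(1/283) = 57/147160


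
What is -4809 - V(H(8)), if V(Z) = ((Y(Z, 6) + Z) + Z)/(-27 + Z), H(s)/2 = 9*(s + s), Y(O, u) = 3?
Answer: -418576/87 ≈ -4811.2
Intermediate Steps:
H(s) = 36*s (H(s) = 2*(9*(s + s)) = 2*(9*(2*s)) = 2*(18*s) = 36*s)
V(Z) = (3 + 2*Z)/(-27 + Z) (V(Z) = ((3 + Z) + Z)/(-27 + Z) = (3 + 2*Z)/(-27 + Z))
-4809 - V(H(8)) = -4809 - (3 + 2*(36*8))/(-27 + 36*8) = -4809 - (3 + 2*288)/(-27 + 288) = -4809 - (3 + 576)/261 = -4809 - 579/261 = -4809 - 1*193/87 = -4809 - 193/87 = -418576/87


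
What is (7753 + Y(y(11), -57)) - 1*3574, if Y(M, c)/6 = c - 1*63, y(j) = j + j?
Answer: 3459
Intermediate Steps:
y(j) = 2*j
Y(M, c) = -378 + 6*c (Y(M, c) = 6*(c - 1*63) = 6*(c - 63) = 6*(-63 + c) = -378 + 6*c)
(7753 + Y(y(11), -57)) - 1*3574 = (7753 + (-378 + 6*(-57))) - 1*3574 = (7753 + (-378 - 342)) - 3574 = (7753 - 720) - 3574 = 7033 - 3574 = 3459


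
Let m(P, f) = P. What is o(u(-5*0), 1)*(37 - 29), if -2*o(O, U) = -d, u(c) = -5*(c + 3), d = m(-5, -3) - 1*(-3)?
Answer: -8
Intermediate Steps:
d = -2 (d = -5 - 1*(-3) = -5 + 3 = -2)
u(c) = -15 - 5*c (u(c) = -5*(3 + c) = -15 - 5*c)
o(O, U) = -1 (o(O, U) = -(-1)*(-2)/2 = -½*2 = -1)
o(u(-5*0), 1)*(37 - 29) = -(37 - 29) = -1*8 = -8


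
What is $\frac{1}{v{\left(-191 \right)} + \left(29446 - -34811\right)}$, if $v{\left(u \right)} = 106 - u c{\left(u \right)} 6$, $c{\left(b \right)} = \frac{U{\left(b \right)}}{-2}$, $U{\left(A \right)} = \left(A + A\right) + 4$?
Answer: $\frac{1}{280957} \approx 3.5593 \cdot 10^{-6}$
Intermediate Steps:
$U{\left(A \right)} = 4 + 2 A$ ($U{\left(A \right)} = 2 A + 4 = 4 + 2 A$)
$c{\left(b \right)} = -2 - b$ ($c{\left(b \right)} = \frac{4 + 2 b}{-2} = \left(4 + 2 b\right) \left(- \frac{1}{2}\right) = -2 - b$)
$v{\left(u \right)} = 106 - 6 u \left(-2 - u\right)$ ($v{\left(u \right)} = 106 - u \left(-2 - u\right) 6 = 106 - 6 u \left(-2 - u\right)$)
$\frac{1}{v{\left(-191 \right)} + \left(29446 - -34811\right)} = \frac{1}{\left(106 + 6 \left(-191\right)^{2} + 12 \left(-191\right)\right) + \left(29446 - -34811\right)} = \frac{1}{\left(106 + 6 \cdot 36481 - 2292\right) + \left(29446 + 34811\right)} = \frac{1}{\left(106 + 218886 - 2292\right) + 64257} = \frac{1}{216700 + 64257} = \frac{1}{280957}$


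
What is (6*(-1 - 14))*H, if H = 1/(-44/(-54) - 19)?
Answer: 2430/491 ≈ 4.9491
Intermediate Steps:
H = -27/491 (H = 1/(-44*(-1/54) - 19) = 1/(22/27 - 19) = 1/(-491/27) = -27/491 ≈ -0.054990)
(6*(-1 - 14))*H = (6*(-1 - 14))*(-27/491) = (6*(-15))*(-27/491) = -90*(-27/491) = 2430/491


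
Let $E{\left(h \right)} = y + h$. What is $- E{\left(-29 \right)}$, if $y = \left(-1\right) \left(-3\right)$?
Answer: $26$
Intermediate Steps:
$y = 3$
$E{\left(h \right)} = 3 + h$
$- E{\left(-29 \right)} = - (3 - 29) = \left(-1\right) \left(-26\right) = 26$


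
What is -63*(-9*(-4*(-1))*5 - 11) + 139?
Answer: 12172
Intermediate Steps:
-63*(-9*(-4*(-1))*5 - 11) + 139 = -63*(-36*5 - 11) + 139 = -63*(-9*20 - 11) + 139 = -63*(-180 - 11) + 139 = -63*(-191) + 139 = 12033 + 139 = 12172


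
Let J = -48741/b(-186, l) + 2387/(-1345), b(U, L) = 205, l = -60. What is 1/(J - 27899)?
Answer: -55145/1551699551 ≈ -3.5538e-5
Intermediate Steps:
J = -13209196/55145 (J = -48741/205 + 2387/(-1345) = -48741*1/205 + 2387*(-1/1345) = -48741/205 - 2387/1345 = -13209196/55145 ≈ -239.54)
1/(J - 27899) = 1/(-13209196/55145 - 27899) = 1/(-1551699551/55145) = -55145/1551699551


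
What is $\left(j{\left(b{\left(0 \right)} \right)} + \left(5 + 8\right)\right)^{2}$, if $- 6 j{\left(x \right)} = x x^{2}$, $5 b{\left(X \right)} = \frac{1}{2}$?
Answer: $\frac{6083844001}{36000000} \approx 169.0$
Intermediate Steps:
$b{\left(X \right)} = \frac{1}{10}$ ($b{\left(X \right)} = \frac{1}{5 \cdot 2} = \frac{1}{5} \cdot \frac{1}{2} = \frac{1}{10}$)
$j{\left(x \right)} = - \frac{x^{3}}{6}$ ($j{\left(x \right)} = - \frac{x x^{2}}{6} = - \frac{x^{3}}{6}$)
$\left(j{\left(b{\left(0 \right)} \right)} + \left(5 + 8\right)\right)^{2} = \left(- \frac{1}{6 \cdot 1000} + \left(5 + 8\right)\right)^{2} = \left(\left(- \frac{1}{6}\right) \frac{1}{1000} + 13\right)^{2} = \left(- \frac{1}{6000} + 13\right)^{2} = \left(\frac{77999}{6000}\right)^{2} = \frac{6083844001}{36000000}$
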